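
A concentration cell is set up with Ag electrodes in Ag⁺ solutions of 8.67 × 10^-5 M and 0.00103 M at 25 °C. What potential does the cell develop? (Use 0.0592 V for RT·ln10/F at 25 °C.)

0.064 V

Both half-cells are Ag⁺/Ag, so E°_cell = 0. The concentrated side is the cathode; the cell reaction moves Ag⁺ from high to low concentration with n = 1.
Q = [Ag⁺]_dilute/[Ag⁺]_conc = 8.67 × 10^-5/0.00103 = 0.0842.
E = 0 − (0.0592/1) log Q = −(0.0592/1)(-1.075) = 0.0636 V.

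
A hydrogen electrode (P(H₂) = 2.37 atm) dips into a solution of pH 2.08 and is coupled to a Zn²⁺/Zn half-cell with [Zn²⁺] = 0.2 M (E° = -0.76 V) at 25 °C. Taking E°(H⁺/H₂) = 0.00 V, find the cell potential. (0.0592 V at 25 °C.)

The hydrogen couple is the cathode, so E°_cell = 0.76 V; n = 2.
[H⁺] = 10^(−2.08) = 0.0083 M, and Q = [Zn²⁺]·P(H₂) / [H⁺]^2 = 6850.
E = E° − (0.0592/2) log Q = 0.76 − (0.0592/2)(3.836) = 0.646 V.

0.65 V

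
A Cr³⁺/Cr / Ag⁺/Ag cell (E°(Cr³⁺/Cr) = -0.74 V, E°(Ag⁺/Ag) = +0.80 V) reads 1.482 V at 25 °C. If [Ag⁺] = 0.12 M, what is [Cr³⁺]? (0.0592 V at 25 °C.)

1.5 M

From the Nernst equation, log Q = n(E° − E)/0.0592 = 3(1.54 − 1.482)/0.0592 = 2.939, so Q = 869.
With Q = [Cr³⁺]/[Ag⁺]^3 and the known concentrations, [Cr³⁺] in the numerator gives [Cr³⁺] = 1.5 M.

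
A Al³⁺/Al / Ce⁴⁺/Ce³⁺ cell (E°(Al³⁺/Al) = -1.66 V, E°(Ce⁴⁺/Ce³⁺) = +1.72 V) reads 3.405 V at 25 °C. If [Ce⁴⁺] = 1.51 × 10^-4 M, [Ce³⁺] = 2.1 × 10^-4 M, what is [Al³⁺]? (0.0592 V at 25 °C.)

From the Nernst equation, log Q = n(E° − E)/0.0592 = 3(3.38 − 3.405)/0.0592 = -1.267, so Q = 0.0541.
With Q = [Al³⁺]·[Ce³⁺]^3/[Ce⁴⁺]^3 and the known concentrations, [Al³⁺] in the numerator gives [Al³⁺] = 0.02 M.

0.02 M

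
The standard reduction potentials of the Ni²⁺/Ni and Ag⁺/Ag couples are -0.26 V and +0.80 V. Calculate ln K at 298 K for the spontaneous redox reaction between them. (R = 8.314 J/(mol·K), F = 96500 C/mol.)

E°_cell = +0.80 − (-0.26) = 1.06 V, with n = 2 electrons transferred.
At equilibrium E = 0, so the Nernst equation gives ln K = nFE°/RT = (2)(96500)(1.06)/((8.314)(298)) = 82.57.

ln K = 82.6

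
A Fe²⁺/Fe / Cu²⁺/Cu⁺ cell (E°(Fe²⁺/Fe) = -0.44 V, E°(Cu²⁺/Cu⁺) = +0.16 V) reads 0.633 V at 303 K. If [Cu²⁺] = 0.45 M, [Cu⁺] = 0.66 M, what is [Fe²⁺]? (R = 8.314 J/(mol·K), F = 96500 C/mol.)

0.037 M

From the Nernst equation, ln Q = nF(E° − E)/RT = 2×96500×(0.60 − 0.633)/(8.314×303) = -2.528, so Q = 0.0798.
With Q = [Fe²⁺]·[Cu⁺]^2/[Cu²⁺]^2 and the known concentrations, [Fe²⁺] in the numerator gives [Fe²⁺] = 0.037 M.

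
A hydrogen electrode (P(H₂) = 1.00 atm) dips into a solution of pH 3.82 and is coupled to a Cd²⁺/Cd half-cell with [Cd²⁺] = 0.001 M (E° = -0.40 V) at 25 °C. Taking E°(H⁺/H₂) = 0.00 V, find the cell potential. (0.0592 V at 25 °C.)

0.26 V

The hydrogen couple is the cathode, so E°_cell = 0.40 V; n = 2.
[H⁺] = 10^(−3.82) = 1.5 × 10^-4 M, and Q = [Cd²⁺]·P(H₂) / [H⁺]^2 = 4.37 × 10^4.
E = E° − (0.0592/2) log Q = 0.40 − (0.0592/2)(4.640) = 0.263 V.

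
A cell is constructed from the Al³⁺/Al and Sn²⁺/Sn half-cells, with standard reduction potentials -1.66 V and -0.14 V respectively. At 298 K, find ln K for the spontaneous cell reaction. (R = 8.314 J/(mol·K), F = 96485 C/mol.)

ln K = 355.2

E°_cell = -0.14 − (-1.66) = 1.52 V, with n = 6 electrons transferred.
At equilibrium E = 0, so the Nernst equation gives ln K = nFE°/RT = (6)(96485)(1.52)/((8.314)(298)) = 355.16.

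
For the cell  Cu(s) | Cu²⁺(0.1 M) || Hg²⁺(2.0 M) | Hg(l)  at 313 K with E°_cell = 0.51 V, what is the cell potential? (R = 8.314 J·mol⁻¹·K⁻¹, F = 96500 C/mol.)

Balancing electrons gives n = 2; the reaction quotient is Q = [Cu²⁺]/[Hg²⁺] = 0.0500.
E = E° − (RT/nF) ln Q = 0.51 − (8.314×313)/(2×96500) × (-2.996) = 0.510 + 0.040 = 0.550 V.

0.550 V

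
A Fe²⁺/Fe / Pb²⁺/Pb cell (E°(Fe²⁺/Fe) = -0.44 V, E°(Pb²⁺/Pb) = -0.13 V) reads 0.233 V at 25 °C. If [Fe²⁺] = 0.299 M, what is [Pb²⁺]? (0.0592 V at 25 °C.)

7.5 × 10^-4 M

From the Nernst equation, log Q = n(E° − E)/0.0592 = 2(0.31 − 0.233)/0.0592 = 2.601, so Q = 399.
With Q = [Fe²⁺]/[Pb²⁺] and the known concentrations, [Pb²⁺] in the denominator gives [Pb²⁺] = 7.5 × 10^-4 M.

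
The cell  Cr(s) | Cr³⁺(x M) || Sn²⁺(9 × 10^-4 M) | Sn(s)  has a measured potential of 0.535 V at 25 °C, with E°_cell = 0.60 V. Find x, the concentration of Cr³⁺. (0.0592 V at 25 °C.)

From the Nernst equation, log Q = n(E° − E)/0.0592 = 6(0.60 − 0.535)/0.0592 = 6.588, so Q = 3.87 × 10^6.
With Q = [Cr³⁺]^2/[Sn²⁺]^3 and the known concentrations, [Cr³⁺]^2 in the numerator gives [Cr³⁺] = 0.053 M.

0.053 M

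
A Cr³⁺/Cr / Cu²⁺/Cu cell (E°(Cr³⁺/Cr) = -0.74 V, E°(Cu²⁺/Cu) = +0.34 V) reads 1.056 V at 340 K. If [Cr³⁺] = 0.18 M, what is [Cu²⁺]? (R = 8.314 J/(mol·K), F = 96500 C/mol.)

From the Nernst equation, ln Q = nF(E° − E)/RT = 6×96500×(1.08 − 1.056)/(8.314×340) = 4.916, so Q = 136.
With Q = [Cr³⁺]^2/[Cu²⁺]^3 and the known concentrations, [Cu²⁺]^3 in the denominator gives [Cu²⁺] = 0.062 M.

0.062 M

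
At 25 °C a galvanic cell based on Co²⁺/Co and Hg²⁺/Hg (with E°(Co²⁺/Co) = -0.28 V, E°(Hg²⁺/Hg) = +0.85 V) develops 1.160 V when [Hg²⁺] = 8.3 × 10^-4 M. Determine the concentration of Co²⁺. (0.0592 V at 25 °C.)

From the Nernst equation, log Q = n(E° − E)/0.0592 = 2(1.13 − 1.160)/0.0592 = -1.014, so Q = 0.0969.
With Q = [Co²⁺]/[Hg²⁺] and the known concentrations, [Co²⁺] in the numerator gives [Co²⁺] = 8 × 10^-5 M.

8 × 10^-5 M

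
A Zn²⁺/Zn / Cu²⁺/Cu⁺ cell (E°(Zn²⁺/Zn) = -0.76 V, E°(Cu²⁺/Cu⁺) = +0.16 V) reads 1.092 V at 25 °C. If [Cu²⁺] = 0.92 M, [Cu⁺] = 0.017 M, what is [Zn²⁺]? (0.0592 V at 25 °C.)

From the Nernst equation, log Q = n(E° − E)/0.0592 = 2(0.92 − 1.092)/0.0592 = -5.811, so Q = 1.55 × 10^-6.
With Q = [Zn²⁺]·[Cu⁺]^2/[Cu²⁺]^2 and the known concentrations, [Zn²⁺] in the numerator gives [Zn²⁺] = 0.0045 M.

0.0045 M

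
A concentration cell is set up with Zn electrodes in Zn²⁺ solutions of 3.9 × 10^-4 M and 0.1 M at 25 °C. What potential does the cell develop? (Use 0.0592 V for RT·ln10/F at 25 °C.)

Both half-cells are Zn²⁺/Zn, so E°_cell = 0. The concentrated side is the cathode; the cell reaction moves Zn²⁺ from high to low concentration with n = 2.
Q = [Zn²⁺]_dilute/[Zn²⁺]_conc = 3.9 × 10^-4/0.1 = 0.00390.
E = 0 − (0.0592/2) log Q = −(0.0592/2)(-2.409) = 0.0713 V.

0.071 V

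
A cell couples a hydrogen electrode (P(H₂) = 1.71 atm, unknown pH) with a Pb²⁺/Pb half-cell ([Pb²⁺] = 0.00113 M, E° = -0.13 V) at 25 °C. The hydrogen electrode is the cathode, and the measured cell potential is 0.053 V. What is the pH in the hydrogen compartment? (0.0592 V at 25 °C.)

pH = 2.66

E°_cell = 0.13 V and n = 2.
log Q = n(E° − E)/0.0592 = 2×(0.13 − 0.053)/0.0592 = 2.601.
With Q = [Pb²⁺]·P(H₂) / [H⁺]^2, solving for [H⁺] gives log[H⁺] = -2.658, so pH = 2.66.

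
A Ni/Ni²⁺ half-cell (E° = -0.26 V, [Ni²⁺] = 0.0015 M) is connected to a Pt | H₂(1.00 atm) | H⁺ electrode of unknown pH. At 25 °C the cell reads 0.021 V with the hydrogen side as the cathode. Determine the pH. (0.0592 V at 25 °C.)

E°_cell = 0.26 V and n = 2.
log Q = n(E° − E)/0.0592 = 2×(0.26 − 0.021)/0.0592 = 8.074.
With Q = [Ni²⁺]·P(H₂) / [H⁺]^2, solving for [H⁺] gives log[H⁺] = -5.449, so pH = 5.45.

pH = 5.45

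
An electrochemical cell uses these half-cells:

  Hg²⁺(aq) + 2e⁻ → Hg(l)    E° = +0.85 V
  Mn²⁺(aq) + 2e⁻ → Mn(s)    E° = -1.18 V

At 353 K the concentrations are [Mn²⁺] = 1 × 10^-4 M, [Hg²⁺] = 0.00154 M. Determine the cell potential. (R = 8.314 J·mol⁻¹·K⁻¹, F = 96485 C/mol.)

The Hg²⁺/Hg couple has the higher reduction potential and acts as the cathode, so E°_cell = +0.85 − (-1.18) = 2.03 V.
Balancing electrons gives n = 2; the reaction quotient is Q = [Mn²⁺]/[Hg²⁺] = 0.0649.
E = E° − (RT/nF) ln Q = 2.03 − (8.314×353)/(2×96485) × (-2.734) = 2.030 + 0.042 = 2.072 V.

2.07 V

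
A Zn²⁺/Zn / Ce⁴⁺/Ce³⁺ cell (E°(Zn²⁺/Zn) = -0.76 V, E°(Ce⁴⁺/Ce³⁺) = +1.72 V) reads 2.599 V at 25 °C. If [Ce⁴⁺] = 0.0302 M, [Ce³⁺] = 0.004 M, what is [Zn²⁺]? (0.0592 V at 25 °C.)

From the Nernst equation, log Q = n(E° − E)/0.0592 = 2(2.48 − 2.599)/0.0592 = -4.020, so Q = 9.54 × 10^-5.
With Q = [Zn²⁺]·[Ce³⁺]^2/[Ce⁴⁺]^2 and the known concentrations, [Zn²⁺] in the numerator gives [Zn²⁺] = 0.0054 M.

0.0054 M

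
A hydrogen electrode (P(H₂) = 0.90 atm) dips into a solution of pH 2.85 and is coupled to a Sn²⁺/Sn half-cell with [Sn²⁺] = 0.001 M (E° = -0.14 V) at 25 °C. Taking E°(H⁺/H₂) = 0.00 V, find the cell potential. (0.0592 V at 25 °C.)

The hydrogen couple is the cathode, so E°_cell = 0.14 V; n = 2.
[H⁺] = 10^(−2.85) = 0.0014 M, and Q = [Sn²⁺]·P(H₂) / [H⁺]^2 = 451.
E = E° − (0.0592/2) log Q = 0.14 − (0.0592/2)(2.654) = 0.061 V.

0.061 V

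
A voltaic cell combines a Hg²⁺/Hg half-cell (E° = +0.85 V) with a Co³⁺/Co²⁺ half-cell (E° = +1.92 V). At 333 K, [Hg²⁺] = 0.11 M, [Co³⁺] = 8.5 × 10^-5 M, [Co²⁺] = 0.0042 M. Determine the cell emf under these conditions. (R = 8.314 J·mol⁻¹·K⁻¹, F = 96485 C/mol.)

0.990 V

The Co³⁺/Co²⁺ couple has the higher reduction potential and acts as the cathode, so E°_cell = +1.92 − (+0.85) = 1.07 V.
Balancing electrons gives n = 2; the reaction quotient is Q = [Hg²⁺]·[Co²⁺]^2/[Co³⁺]^2 = 269.
E = E° − (RT/nF) ln Q = 1.07 − (8.314×333)/(2×96485) × (5.593) = 1.070 − 0.080 = 0.990 V.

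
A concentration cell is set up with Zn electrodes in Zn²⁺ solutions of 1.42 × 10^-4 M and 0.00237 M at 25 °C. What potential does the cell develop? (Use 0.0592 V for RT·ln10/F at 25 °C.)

Both half-cells are Zn²⁺/Zn, so E°_cell = 0. The concentrated side is the cathode; the cell reaction moves Zn²⁺ from high to low concentration with n = 2.
Q = [Zn²⁺]_dilute/[Zn²⁺]_conc = 1.42 × 10^-4/0.00237 = 0.0599.
E = 0 − (0.0592/2) log Q = −(0.0592/2)(-1.222) = 0.0362 V.

0.036 V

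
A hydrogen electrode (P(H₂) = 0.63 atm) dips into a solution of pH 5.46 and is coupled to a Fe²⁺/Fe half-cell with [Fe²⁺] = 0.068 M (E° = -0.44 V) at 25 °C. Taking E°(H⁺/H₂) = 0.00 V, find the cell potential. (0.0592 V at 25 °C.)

0.16 V

The hydrogen couple is the cathode, so E°_cell = 0.44 V; n = 2.
[H⁺] = 10^(−5.46) = 3.5 × 10^-6 M, and Q = [Fe²⁺]·P(H₂) / [H⁺]^2 = 3.56 × 10^9.
E = E° − (0.0592/2) log Q = 0.44 − (0.0592/2)(9.552) = 0.157 V.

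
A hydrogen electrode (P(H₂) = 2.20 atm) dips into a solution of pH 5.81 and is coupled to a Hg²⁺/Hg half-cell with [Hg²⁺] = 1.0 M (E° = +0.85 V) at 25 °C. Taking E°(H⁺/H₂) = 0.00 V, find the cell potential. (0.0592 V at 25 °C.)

1.20 V

The Hg²⁺/Hg couple is the cathode, so E°_cell = 0.85 V; n = 2.
[H⁺] = 10^(−5.81) = 1.5 × 10^-6 M, and Q = [H⁺]^2 / ([Hg²⁺]·P(H₂)) = 1.09 × 10^-12.
E = E° − (0.0592/2) log Q = 0.85 − (0.0592/2)(-11.962) = 1.204 V.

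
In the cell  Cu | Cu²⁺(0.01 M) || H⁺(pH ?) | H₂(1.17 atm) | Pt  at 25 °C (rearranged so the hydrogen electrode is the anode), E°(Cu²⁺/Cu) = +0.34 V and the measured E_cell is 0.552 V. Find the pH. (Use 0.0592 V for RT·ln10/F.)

E°_cell = 0.34 V and n = 2.
log Q = n(E° − E)/0.0592 = 2×(0.34 − 0.552)/0.0592 = -7.162.
With Q = [H⁺]^2 / ([Cu²⁺]·P(H₂)), solving for [H⁺] gives log[H⁺] = -4.547, so pH = 4.55.

pH = 4.55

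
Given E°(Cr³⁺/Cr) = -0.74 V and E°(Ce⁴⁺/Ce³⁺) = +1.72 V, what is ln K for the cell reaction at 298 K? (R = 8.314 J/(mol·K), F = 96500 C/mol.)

E°_cell = +1.72 − (-0.74) = 2.46 V, with n = 3 electrons transferred.
At equilibrium E = 0, so the Nernst equation gives ln K = nFE°/RT = (3)(96500)(2.46)/((8.314)(298)) = 287.45.

ln K = 287.4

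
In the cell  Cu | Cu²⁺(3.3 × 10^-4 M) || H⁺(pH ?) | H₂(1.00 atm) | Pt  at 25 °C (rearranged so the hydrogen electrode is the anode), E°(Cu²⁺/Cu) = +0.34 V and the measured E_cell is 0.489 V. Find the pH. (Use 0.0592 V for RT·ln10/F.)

E°_cell = 0.34 V and n = 2.
log Q = n(E° − E)/0.0592 = 2×(0.34 − 0.489)/0.0592 = -5.034.
With Q = [H⁺]^2 / ([Cu²⁺]·P(H₂)), solving for [H⁺] gives log[H⁺] = -4.258, so pH = 4.26.

pH = 4.26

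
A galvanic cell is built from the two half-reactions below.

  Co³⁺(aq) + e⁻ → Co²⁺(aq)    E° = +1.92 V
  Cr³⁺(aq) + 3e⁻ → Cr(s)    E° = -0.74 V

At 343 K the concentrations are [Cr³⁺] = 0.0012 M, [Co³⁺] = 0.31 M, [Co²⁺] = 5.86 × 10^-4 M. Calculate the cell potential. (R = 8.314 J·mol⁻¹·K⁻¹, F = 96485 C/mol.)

The Co³⁺/Co²⁺ couple has the higher reduction potential and acts as the cathode, so E°_cell = +1.92 − (-0.74) = 2.66 V.
Balancing electrons gives n = 3; the reaction quotient is Q = [Cr³⁺]·[Co²⁺]^3/[Co³⁺]^3 = 8.11 × 10^-12.
E = E° − (RT/nF) ln Q = 2.66 − (8.314×343)/(3×96485) × (-25.538) = 2.660 + 0.252 = 2.912 V.

2.91 V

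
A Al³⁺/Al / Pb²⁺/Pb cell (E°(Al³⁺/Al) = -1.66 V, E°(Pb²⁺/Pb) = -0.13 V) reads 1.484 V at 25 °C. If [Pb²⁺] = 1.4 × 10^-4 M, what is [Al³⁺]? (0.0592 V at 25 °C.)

3.6 × 10^-4 M

From the Nernst equation, log Q = n(E° − E)/0.0592 = 6(1.53 − 1.484)/0.0592 = 4.662, so Q = 4.59 × 10^4.
With Q = [Al³⁺]^2/[Pb²⁺]^3 and the known concentrations, [Al³⁺]^2 in the numerator gives [Al³⁺] = 3.6 × 10^-4 M.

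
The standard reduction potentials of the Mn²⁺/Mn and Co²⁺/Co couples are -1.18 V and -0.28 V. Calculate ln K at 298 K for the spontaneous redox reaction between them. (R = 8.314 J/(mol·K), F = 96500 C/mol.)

E°_cell = -0.28 − (-1.18) = 0.90 V, with n = 2 electrons transferred.
At equilibrium E = 0, so the Nernst equation gives ln K = nFE°/RT = (2)(96500)(0.90)/((8.314)(298)) = 70.11.

ln K = 70.1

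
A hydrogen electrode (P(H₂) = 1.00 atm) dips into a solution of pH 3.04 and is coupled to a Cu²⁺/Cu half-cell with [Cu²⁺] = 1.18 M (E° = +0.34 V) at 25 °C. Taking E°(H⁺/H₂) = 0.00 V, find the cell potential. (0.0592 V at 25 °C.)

The Cu²⁺/Cu couple is the cathode, so E°_cell = 0.34 V; n = 2.
[H⁺] = 10^(−3.04) = 9.1 × 10^-4 M, and Q = [H⁺]^2 / ([Cu²⁺]·P(H₂)) = 7.05 × 10^-7.
E = E° − (0.0592/2) log Q = 0.34 − (0.0592/2)(-6.152) = 0.522 V.

0.52 V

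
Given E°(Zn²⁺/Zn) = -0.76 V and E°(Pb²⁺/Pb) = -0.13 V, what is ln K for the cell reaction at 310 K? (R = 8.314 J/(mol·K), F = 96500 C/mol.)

ln K = 47.2

E°_cell = -0.13 − (-0.76) = 0.63 V, with n = 2 electrons transferred.
At equilibrium E = 0, so the Nernst equation gives ln K = nFE°/RT = (2)(96500)(0.63)/((8.314)(310)) = 47.18.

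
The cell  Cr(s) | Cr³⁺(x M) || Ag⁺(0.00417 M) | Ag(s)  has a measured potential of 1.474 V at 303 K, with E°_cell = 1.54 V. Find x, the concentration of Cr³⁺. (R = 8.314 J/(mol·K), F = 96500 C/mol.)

1.4 × 10^-4 M

From the Nernst equation, ln Q = nF(E° − E)/RT = 3×96500×(1.54 − 1.474)/(8.314×303) = 7.585, so Q = 1970.
With Q = [Cr³⁺]/[Ag⁺]^3 and the known concentrations, [Cr³⁺] in the numerator gives [Cr³⁺] = 1.4 × 10^-4 M.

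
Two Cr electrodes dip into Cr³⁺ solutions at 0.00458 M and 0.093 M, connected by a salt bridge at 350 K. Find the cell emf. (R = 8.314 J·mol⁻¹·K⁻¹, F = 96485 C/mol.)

Both half-cells are Cr³⁺/Cr, so E°_cell = 0. The concentrated side is the cathode; the cell reaction moves Cr³⁺ from high to low concentration with n = 3.
Q = [Cr³⁺]_dilute/[Cr³⁺]_conc = 0.00458/0.093 = 0.0492.
E = 0 − (RT/nF) ln Q = −((8.314×350)/(3×96485))(-3.011) = 0.0303 V.

0.030 V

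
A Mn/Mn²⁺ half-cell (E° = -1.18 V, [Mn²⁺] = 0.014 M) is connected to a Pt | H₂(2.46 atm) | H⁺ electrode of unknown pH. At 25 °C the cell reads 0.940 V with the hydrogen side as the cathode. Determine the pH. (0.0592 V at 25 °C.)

E°_cell = 1.18 V and n = 2.
log Q = n(E° − E)/0.0592 = 2×(1.18 − 0.940)/0.0592 = 8.108.
With Q = [Mn²⁺]·P(H₂) / [H⁺]^2, solving for [H⁺] gives log[H⁺] = -4.786, so pH = 4.79.

pH = 4.79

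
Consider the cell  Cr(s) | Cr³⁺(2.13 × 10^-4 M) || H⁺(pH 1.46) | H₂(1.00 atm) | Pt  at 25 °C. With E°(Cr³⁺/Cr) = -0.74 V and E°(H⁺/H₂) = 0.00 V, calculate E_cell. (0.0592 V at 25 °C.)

The hydrogen couple is the cathode, so E°_cell = 0.74 V; n = 6.
[H⁺] = 10^(−1.46) = 0.035 M, and Q = [Cr³⁺]^2·P(H₂)^3 / [H⁺]^6 = 26.1.
E = E° − (0.0592/6) log Q = 0.74 − (0.0592/6)(1.417) = 0.726 V.

0.73 V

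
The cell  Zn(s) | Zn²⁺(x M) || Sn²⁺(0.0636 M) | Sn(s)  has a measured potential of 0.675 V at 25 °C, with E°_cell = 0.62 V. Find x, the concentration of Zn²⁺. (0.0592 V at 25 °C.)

From the Nernst equation, log Q = n(E° − E)/0.0592 = 2(0.62 − 0.675)/0.0592 = -1.858, so Q = 0.0139.
With Q = [Zn²⁺]/[Sn²⁺] and the known concentrations, [Zn²⁺] in the numerator gives [Zn²⁺] = 8.8 × 10^-4 M.

8.8 × 10^-4 M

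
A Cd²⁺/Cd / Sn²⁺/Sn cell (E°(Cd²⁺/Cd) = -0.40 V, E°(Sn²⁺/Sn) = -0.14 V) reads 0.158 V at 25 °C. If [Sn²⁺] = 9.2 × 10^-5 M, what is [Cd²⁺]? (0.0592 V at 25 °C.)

From the Nernst equation, log Q = n(E° − E)/0.0592 = 2(0.26 − 0.158)/0.0592 = 3.446, so Q = 2790.
With Q = [Cd²⁺]/[Sn²⁺] and the known concentrations, [Cd²⁺] in the numerator gives [Cd²⁺] = 0.26 M.

0.26 M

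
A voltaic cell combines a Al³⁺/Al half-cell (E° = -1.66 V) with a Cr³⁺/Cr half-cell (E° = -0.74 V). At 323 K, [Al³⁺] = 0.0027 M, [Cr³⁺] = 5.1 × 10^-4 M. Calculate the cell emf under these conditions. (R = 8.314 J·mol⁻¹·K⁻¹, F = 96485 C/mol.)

0.905 V

The Cr³⁺/Cr couple has the higher reduction potential and acts as the cathode, so E°_cell = -0.74 − (-1.66) = 0.92 V.
Balancing electrons gives n = 3; the reaction quotient is Q = [Al³⁺]/[Cr³⁺] = 5.29.
E = E° − (RT/nF) ln Q = 0.92 − (8.314×323)/(3×96485) × (1.667) = 0.920 − 0.015 = 0.905 V.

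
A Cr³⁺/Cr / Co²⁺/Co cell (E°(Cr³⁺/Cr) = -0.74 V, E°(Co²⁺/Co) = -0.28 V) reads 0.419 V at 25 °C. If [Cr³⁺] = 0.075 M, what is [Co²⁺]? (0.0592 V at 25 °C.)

0.0073 M

From the Nernst equation, log Q = n(E° − E)/0.0592 = 6(0.46 − 0.419)/0.0592 = 4.155, so Q = 1.43 × 10^4.
With Q = [Cr³⁺]^2/[Co²⁺]^3 and the known concentrations, [Co²⁺]^3 in the denominator gives [Co²⁺] = 0.0073 M.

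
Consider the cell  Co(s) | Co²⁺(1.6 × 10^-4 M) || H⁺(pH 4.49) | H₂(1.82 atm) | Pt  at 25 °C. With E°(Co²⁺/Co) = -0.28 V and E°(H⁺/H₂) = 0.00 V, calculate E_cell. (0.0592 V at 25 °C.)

0.12 V

The hydrogen couple is the cathode, so E°_cell = 0.28 V; n = 2.
[H⁺] = 10^(−4.49) = 3.2 × 10^-5 M, and Q = [Co²⁺]·P(H₂) / [H⁺]^2 = 2.78 × 10^5.
E = E° − (0.0592/2) log Q = 0.28 − (0.0592/2)(5.444) = 0.119 V.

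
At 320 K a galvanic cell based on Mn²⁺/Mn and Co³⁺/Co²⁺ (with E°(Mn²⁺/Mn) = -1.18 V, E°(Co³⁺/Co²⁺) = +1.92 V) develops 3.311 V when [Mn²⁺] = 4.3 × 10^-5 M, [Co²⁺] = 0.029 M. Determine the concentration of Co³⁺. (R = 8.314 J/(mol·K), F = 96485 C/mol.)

0.4 M

From the Nernst equation, ln Q = nF(E° − E)/RT = 2×96485×(3.10 − 3.311)/(8.314×320) = -15.304, so Q = 2.26 × 10^-7.
With Q = [Mn²⁺]·[Co²⁺]^2/[Co³⁺]^2 and the known concentrations, [Co³⁺]^2 in the denominator gives [Co³⁺] = 0.4 M.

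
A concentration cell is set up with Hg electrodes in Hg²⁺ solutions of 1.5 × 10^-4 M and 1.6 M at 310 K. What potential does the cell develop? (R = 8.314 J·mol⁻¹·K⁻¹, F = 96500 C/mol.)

0.12 V

Both half-cells are Hg²⁺/Hg, so E°_cell = 0. The concentrated side is the cathode; the cell reaction moves Hg²⁺ from high to low concentration with n = 2.
Q = [Hg²⁺]_dilute/[Hg²⁺]_conc = 1.5 × 10^-4/1.6 = 9.37 × 10^-5.
E = 0 − (RT/nF) ln Q = −((8.314×310)/(2×96500))(-9.275) = 0.1239 V.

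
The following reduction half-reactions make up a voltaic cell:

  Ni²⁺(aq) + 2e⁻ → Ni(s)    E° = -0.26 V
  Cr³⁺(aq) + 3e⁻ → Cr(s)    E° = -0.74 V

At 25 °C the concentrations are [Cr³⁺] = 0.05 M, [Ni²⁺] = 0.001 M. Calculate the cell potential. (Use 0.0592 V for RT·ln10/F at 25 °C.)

0.417 V

The Ni²⁺/Ni couple has the higher reduction potential and acts as the cathode, so E°_cell = -0.26 − (-0.74) = 0.48 V.
Balancing electrons gives n = 6; the reaction quotient is Q = [Cr³⁺]^2/[Ni²⁺]^3 = 2.5 × 10^6.
At 25 °C, E = E° − (0.0592/n) log Q = 0.48 − (0.0592/6)(6.398) = 0.480 − 0.063 = 0.417 V.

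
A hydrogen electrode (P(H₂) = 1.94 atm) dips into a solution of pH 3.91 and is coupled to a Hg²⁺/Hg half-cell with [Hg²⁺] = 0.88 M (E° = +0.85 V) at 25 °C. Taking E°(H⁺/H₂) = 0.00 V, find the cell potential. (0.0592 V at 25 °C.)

1.09 V

The Hg²⁺/Hg couple is the cathode, so E°_cell = 0.85 V; n = 2.
[H⁺] = 10^(−3.91) = 1.2 × 10^-4 M, and Q = [H⁺]^2 / ([Hg²⁺]·P(H₂)) = 8.87 × 10^-9.
E = E° − (0.0592/2) log Q = 0.85 − (0.0592/2)(-8.052) = 1.088 V.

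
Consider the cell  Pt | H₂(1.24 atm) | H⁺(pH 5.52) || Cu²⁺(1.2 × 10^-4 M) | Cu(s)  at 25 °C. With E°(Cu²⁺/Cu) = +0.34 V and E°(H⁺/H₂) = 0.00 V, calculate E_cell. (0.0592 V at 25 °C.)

0.55 V

The Cu²⁺/Cu couple is the cathode, so E°_cell = 0.34 V; n = 2.
[H⁺] = 10^(−5.52) = 3 × 10^-6 M, and Q = [H⁺]^2 / ([Cu²⁺]·P(H₂)) = 6.13 × 10^-8.
E = E° − (0.0592/2) log Q = 0.34 − (0.0592/2)(-7.213) = 0.554 V.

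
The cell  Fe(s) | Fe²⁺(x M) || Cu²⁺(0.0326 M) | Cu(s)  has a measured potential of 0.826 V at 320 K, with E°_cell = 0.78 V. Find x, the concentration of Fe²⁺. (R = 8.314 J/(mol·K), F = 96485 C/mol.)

0.0012 M

From the Nernst equation, ln Q = nF(E° − E)/RT = 2×96485×(0.78 − 0.826)/(8.314×320) = -3.336, so Q = 0.0356.
With Q = [Fe²⁺]/[Cu²⁺] and the known concentrations, [Fe²⁺] in the numerator gives [Fe²⁺] = 0.0012 M.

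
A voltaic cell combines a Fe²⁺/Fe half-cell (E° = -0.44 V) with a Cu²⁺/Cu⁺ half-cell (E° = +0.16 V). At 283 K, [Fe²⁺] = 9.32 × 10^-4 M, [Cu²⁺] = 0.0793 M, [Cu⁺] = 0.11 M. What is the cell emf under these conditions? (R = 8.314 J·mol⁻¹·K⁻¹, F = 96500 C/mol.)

The Cu²⁺/Cu⁺ couple has the higher reduction potential and acts as the cathode, so E°_cell = +0.16 − (-0.44) = 0.60 V.
Balancing electrons gives n = 2; the reaction quotient is Q = [Fe²⁺]·[Cu⁺]^2/[Cu²⁺]^2 = 0.00179.
E = E° − (RT/nF) ln Q = 0.60 − (8.314×283)/(2×96500) × (-6.324) = 0.600 + 0.077 = 0.677 V.

0.677 V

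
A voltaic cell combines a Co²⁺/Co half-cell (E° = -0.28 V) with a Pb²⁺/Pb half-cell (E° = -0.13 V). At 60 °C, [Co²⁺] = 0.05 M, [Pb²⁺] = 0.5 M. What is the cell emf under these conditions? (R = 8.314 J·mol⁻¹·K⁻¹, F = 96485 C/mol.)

0.183 V

The Pb²⁺/Pb couple has the higher reduction potential and acts as the cathode, so E°_cell = -0.13 − (-0.28) = 0.15 V.
Balancing electrons gives n = 2; the reaction quotient is Q = [Co²⁺]/[Pb²⁺] = 0.100.
E = E° − (RT/nF) ln Q = 0.15 − (8.314×333)/(2×96485) × (-2.303) = 0.150 + 0.033 = 0.183 V.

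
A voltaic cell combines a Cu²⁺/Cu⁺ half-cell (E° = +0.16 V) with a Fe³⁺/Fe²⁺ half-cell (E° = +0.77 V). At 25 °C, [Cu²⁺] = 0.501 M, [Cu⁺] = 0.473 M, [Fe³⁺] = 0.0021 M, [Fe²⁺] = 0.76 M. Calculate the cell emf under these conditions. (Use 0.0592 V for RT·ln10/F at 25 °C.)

0.457 V

The Fe³⁺/Fe²⁺ couple has the higher reduction potential and acts as the cathode, so E°_cell = +0.77 − (+0.16) = 0.61 V.
Balancing electrons gives n = 1; the reaction quotient is Q = [Cu²⁺]·[Fe²⁺]/([Cu⁺]·[Fe³⁺]) = 383.
At 25 °C, E = E° − (0.0592/n) log Q = 0.61 − (0.0592/1)(2.584) = 0.610 − 0.153 = 0.457 V.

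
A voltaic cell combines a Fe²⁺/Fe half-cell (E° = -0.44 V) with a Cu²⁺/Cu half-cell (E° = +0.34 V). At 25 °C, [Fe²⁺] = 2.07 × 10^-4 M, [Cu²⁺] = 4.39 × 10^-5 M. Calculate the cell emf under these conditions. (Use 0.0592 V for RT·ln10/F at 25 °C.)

The Cu²⁺/Cu couple has the higher reduction potential and acts as the cathode, so E°_cell = +0.34 − (-0.44) = 0.78 V.
Balancing electrons gives n = 2; the reaction quotient is Q = [Fe²⁺]/[Cu²⁺] = 4.72.
At 25 °C, E = E° − (0.0592/n) log Q = 0.78 − (0.0592/2)(0.674) = 0.780 − 0.020 = 0.760 V.

0.760 V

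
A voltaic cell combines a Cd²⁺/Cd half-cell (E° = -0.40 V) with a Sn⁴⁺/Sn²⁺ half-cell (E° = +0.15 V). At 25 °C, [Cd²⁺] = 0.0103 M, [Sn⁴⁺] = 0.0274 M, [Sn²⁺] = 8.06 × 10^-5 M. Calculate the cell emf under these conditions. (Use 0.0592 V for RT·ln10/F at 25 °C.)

0.684 V

The Sn⁴⁺/Sn²⁺ couple has the higher reduction potential and acts as the cathode, so E°_cell = +0.15 − (-0.40) = 0.55 V.
Balancing electrons gives n = 2; the reaction quotient is Q = [Cd²⁺]·[Sn²⁺]/[Sn⁴⁺] = 3.03 × 10^-5.
At 25 °C, E = E° − (0.0592/n) log Q = 0.55 − (0.0592/2)(-4.519) = 0.550 + 0.134 = 0.684 V.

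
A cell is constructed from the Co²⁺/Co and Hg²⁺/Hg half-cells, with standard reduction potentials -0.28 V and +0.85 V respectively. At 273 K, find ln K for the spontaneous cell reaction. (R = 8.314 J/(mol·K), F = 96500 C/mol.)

ln K = 96.1

E°_cell = +0.85 − (-0.28) = 1.13 V, with n = 2 electrons transferred.
At equilibrium E = 0, so the Nernst equation gives ln K = nFE°/RT = (2)(96500)(1.13)/((8.314)(273)) = 96.09.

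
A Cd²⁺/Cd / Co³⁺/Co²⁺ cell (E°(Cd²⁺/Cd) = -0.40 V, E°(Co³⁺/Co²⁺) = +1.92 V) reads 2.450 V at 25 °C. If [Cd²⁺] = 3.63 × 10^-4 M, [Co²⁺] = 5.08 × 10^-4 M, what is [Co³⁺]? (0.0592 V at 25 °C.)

0.0015 M

From the Nernst equation, log Q = n(E° − E)/0.0592 = 2(2.32 − 2.450)/0.0592 = -4.392, so Q = 4.06 × 10^-5.
With Q = [Cd²⁺]·[Co²⁺]^2/[Co³⁺]^2 and the known concentrations, [Co³⁺]^2 in the denominator gives [Co³⁺] = 0.0015 M.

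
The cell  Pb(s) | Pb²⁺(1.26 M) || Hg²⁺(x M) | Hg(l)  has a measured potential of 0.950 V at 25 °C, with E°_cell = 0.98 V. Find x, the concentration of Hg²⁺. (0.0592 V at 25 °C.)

From the Nernst equation, log Q = n(E° − E)/0.0592 = 2(0.98 − 0.950)/0.0592 = 1.014, so Q = 10.3.
With Q = [Pb²⁺]/[Hg²⁺] and the known concentrations, [Hg²⁺] in the denominator gives [Hg²⁺] = 0.12 M.

0.12 M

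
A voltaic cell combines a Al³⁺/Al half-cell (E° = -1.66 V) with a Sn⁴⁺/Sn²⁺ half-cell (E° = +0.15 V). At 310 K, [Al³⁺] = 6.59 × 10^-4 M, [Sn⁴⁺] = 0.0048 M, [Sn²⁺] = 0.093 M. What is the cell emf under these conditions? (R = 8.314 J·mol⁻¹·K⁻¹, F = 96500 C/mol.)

The Sn⁴⁺/Sn²⁺ couple has the higher reduction potential and acts as the cathode, so E°_cell = +0.15 − (-1.66) = 1.81 V.
Balancing electrons gives n = 6; the reaction quotient is Q = [Al³⁺]^2·[Sn²⁺]^3/[Sn⁴⁺]^3 = 0.00316.
E = E° − (RT/nF) ln Q = 1.81 − (8.314×310)/(6×96500) × (-5.758) = 1.810 + 0.026 = 1.836 V.

1.84 V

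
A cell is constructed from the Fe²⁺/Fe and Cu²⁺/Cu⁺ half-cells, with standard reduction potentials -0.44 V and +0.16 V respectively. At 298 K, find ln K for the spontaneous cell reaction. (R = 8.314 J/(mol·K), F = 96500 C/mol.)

ln K = 46.7

E°_cell = +0.16 − (-0.44) = 0.60 V, with n = 2 electrons transferred.
At equilibrium E = 0, so the Nernst equation gives ln K = nFE°/RT = (2)(96500)(0.60)/((8.314)(298)) = 46.74.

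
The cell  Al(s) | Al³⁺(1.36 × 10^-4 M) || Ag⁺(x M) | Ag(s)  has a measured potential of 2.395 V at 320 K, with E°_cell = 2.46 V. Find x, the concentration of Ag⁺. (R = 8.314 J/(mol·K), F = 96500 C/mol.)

From the Nernst equation, ln Q = nF(E° − E)/RT = 3×96500×(2.46 − 2.395)/(8.314×320) = 7.073, so Q = 1180.
With Q = [Al³⁺]/[Ag⁺]^3 and the known concentrations, [Ag⁺]^3 in the denominator gives [Ag⁺] = 0.0049 M.

0.0049 M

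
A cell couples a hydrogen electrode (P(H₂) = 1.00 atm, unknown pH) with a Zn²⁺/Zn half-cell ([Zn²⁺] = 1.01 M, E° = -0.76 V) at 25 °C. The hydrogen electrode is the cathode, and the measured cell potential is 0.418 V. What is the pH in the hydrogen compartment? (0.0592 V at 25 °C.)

pH = 5.77

E°_cell = 0.76 V and n = 2.
log Q = n(E° − E)/0.0592 = 2×(0.76 − 0.418)/0.0592 = 11.554.
With Q = [Zn²⁺]·P(H₂) / [H⁺]^2, solving for [H⁺] gives log[H⁺] = -5.775, so pH = 5.77.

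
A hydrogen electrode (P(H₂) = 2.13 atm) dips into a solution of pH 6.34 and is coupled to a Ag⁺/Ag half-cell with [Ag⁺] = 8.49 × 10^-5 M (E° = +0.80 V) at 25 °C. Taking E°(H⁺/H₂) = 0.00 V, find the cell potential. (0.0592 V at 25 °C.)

0.94 V

The Ag⁺/Ag couple is the cathode, so E°_cell = 0.80 V; n = 2.
[H⁺] = 10^(−6.34) = 4.6 × 10^-7 M, and Q = [H⁺]^2 / ([Ag⁺]^2·P(H₂)) = 1.36 × 10^-5.
E = E° − (0.0592/2) log Q = 0.80 − (0.0592/2)(-4.866) = 0.944 V.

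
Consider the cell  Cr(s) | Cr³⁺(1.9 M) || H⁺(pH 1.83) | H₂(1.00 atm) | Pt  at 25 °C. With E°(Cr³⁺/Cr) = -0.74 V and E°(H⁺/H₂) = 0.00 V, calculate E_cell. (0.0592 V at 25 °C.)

The hydrogen couple is the cathode, so E°_cell = 0.74 V; n = 6.
[H⁺] = 10^(−1.83) = 0.015 M, and Q = [Cr³⁺]^2·P(H₂)^3 / [H⁺]^6 = 3.45 × 10^11.
E = E° − (0.0592/6) log Q = 0.74 − (0.0592/6)(11.538) = 0.626 V.

0.63 V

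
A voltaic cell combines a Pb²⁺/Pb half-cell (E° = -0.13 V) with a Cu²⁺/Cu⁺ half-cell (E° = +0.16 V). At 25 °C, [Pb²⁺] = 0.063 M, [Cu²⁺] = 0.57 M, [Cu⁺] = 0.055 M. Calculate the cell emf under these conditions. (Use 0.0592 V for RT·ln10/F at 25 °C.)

The Cu²⁺/Cu⁺ couple has the higher reduction potential and acts as the cathode, so E°_cell = +0.16 − (-0.13) = 0.29 V.
Balancing electrons gives n = 2; the reaction quotient is Q = [Pb²⁺]·[Cu⁺]^2/[Cu²⁺]^2 = 5.87 × 10^-4.
At 25 °C, E = E° − (0.0592/n) log Q = 0.29 − (0.0592/2)(-3.232) = 0.290 + 0.096 = 0.386 V.

0.386 V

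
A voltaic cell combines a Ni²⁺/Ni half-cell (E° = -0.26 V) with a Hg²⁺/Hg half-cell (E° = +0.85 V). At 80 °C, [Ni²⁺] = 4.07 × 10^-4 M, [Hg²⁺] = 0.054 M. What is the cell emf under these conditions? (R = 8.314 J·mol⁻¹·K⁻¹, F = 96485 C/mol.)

1.18 V

The Hg²⁺/Hg couple has the higher reduction potential and acts as the cathode, so E°_cell = +0.85 − (-0.26) = 1.11 V.
Balancing electrons gives n = 2; the reaction quotient is Q = [Ni²⁺]/[Hg²⁺] = 0.00754.
E = E° − (RT/nF) ln Q = 1.11 − (8.314×353)/(2×96485) × (-4.888) = 1.110 + 0.074 = 1.184 V.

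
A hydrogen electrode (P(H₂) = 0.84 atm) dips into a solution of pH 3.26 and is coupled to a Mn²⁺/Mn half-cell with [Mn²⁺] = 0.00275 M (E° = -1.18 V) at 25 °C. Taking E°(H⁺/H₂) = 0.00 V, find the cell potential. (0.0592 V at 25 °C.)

The hydrogen couple is the cathode, so E°_cell = 1.18 V; n = 2.
[H⁺] = 10^(−3.26) = 5.5 × 10^-4 M, and Q = [Mn²⁺]·P(H₂) / [H⁺]^2 = 7650.
E = E° − (0.0592/2) log Q = 1.18 − (0.0592/2)(3.884) = 1.065 V.

1.07 V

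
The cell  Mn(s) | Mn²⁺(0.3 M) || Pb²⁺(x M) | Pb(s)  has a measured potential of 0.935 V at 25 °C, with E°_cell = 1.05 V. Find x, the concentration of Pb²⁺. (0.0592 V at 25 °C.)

3.9 × 10^-5 M

From the Nernst equation, log Q = n(E° − E)/0.0592 = 2(1.05 − 0.935)/0.0592 = 3.885, so Q = 7680.
With Q = [Mn²⁺]/[Pb²⁺] and the known concentrations, [Pb²⁺] in the denominator gives [Pb²⁺] = 3.9 × 10^-5 M.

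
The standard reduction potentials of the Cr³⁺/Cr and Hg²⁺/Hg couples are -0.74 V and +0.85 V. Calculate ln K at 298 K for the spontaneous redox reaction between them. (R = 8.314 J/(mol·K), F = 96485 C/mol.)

E°_cell = +0.85 − (-0.74) = 1.59 V, with n = 6 electrons transferred.
At equilibrium E = 0, so the Nernst equation gives ln K = nFE°/RT = (6)(96485)(1.59)/((8.314)(298)) = 371.52.

ln K = 371.5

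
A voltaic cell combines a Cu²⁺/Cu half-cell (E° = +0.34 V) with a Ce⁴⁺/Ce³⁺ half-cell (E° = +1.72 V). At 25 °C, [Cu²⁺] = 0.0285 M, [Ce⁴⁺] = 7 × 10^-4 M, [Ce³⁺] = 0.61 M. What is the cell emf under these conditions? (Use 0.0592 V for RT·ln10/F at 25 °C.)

The Ce⁴⁺/Ce³⁺ couple has the higher reduction potential and acts as the cathode, so E°_cell = +1.72 − (+0.34) = 1.38 V.
Balancing electrons gives n = 2; the reaction quotient is Q = [Cu²⁺]·[Ce³⁺]^2/[Ce⁴⁺]^2 = 2.16 × 10^4.
At 25 °C, E = E° − (0.0592/n) log Q = 1.38 − (0.0592/2)(4.335) = 1.380 − 0.128 = 1.252 V.

1.25 V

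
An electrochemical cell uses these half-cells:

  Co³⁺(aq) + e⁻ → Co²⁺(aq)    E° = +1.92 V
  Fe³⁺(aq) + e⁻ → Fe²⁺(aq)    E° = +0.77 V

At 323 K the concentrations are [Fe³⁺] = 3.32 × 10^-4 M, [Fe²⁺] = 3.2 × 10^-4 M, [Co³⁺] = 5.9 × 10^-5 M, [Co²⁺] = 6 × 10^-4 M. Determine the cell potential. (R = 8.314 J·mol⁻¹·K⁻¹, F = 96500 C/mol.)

The Co³⁺/Co²⁺ couple has the higher reduction potential and acts as the cathode, so E°_cell = +1.92 − (+0.77) = 1.15 V.
Balancing electrons gives n = 1; the reaction quotient is Q = [Fe³⁺]·[Co²⁺]/([Fe²⁺]·[Co³⁺]) = 10.6.
E = E° − (RT/nF) ln Q = 1.15 − (8.314×323)/(1×96500) × (2.356) = 1.150 − 0.066 = 1.084 V.

1.08 V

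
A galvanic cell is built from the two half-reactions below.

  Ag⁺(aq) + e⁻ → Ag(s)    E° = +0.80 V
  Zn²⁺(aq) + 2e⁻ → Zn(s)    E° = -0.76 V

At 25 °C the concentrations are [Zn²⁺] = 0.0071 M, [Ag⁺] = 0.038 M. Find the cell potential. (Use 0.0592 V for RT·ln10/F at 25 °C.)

1.54 V

The Ag⁺/Ag couple has the higher reduction potential and acts as the cathode, so E°_cell = +0.80 − (-0.76) = 1.56 V.
Balancing electrons gives n = 2; the reaction quotient is Q = [Zn²⁺]/[Ag⁺]^2 = 4.92.
At 25 °C, E = E° − (0.0592/n) log Q = 1.56 − (0.0592/2)(0.692) = 1.560 − 0.020 = 1.540 V.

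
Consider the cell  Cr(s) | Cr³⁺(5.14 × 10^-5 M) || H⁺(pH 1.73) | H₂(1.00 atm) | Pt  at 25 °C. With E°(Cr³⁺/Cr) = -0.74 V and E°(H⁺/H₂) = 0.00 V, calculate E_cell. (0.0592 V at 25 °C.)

0.72 V

The hydrogen couple is the cathode, so E°_cell = 0.74 V; n = 6.
[H⁺] = 10^(−1.73) = 0.019 M, and Q = [Cr³⁺]^2·P(H₂)^3 / [H⁺]^6 = 63.4.
E = E° − (0.0592/6) log Q = 0.74 − (0.0592/6)(1.802) = 0.722 V.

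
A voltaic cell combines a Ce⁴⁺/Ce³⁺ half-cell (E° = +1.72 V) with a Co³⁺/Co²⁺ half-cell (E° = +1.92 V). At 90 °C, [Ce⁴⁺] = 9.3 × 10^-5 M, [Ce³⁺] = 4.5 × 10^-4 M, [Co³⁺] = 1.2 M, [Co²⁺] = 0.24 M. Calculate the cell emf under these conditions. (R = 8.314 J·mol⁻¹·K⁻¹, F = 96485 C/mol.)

0.300 V

The Co³⁺/Co²⁺ couple has the higher reduction potential and acts as the cathode, so E°_cell = +1.92 − (+1.72) = 0.20 V.
Balancing electrons gives n = 1; the reaction quotient is Q = [Ce⁴⁺]·[Co²⁺]/([Ce³⁺]·[Co³⁺]) = 0.0413.
E = E° − (RT/nF) ln Q = 0.20 − (8.314×363)/(1×96485) × (-3.186) = 0.200 + 0.100 = 0.300 V.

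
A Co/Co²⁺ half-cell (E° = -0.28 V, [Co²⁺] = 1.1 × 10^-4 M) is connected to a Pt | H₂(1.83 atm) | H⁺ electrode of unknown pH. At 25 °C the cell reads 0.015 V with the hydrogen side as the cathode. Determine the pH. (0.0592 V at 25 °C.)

E°_cell = 0.28 V and n = 2.
log Q = n(E° − E)/0.0592 = 2×(0.28 − 0.015)/0.0592 = 8.953.
With Q = [Co²⁺]·P(H₂) / [H⁺]^2, solving for [H⁺] gives log[H⁺] = -6.324, so pH = 6.32.

pH = 6.32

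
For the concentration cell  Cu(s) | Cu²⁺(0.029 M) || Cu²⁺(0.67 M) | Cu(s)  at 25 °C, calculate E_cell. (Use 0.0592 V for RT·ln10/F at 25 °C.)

0.040 V

Both half-cells are Cu²⁺/Cu, so E°_cell = 0. The concentrated side is the cathode; the cell reaction moves Cu²⁺ from high to low concentration with n = 2.
Q = [Cu²⁺]_dilute/[Cu²⁺]_conc = 0.029/0.67 = 0.0433.
E = 0 − (0.0592/2) log Q = −(0.0592/2)(-1.364) = 0.0404 V.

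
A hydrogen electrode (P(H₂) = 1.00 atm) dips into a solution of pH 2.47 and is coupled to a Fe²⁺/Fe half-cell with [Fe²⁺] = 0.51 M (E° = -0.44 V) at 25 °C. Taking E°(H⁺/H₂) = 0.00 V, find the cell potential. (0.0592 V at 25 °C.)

The hydrogen couple is the cathode, so E°_cell = 0.44 V; n = 2.
[H⁺] = 10^(−2.47) = 0.0034 M, and Q = [Fe²⁺]·P(H₂) / [H⁺]^2 = 4.44 × 10^4.
E = E° − (0.0592/2) log Q = 0.44 − (0.0592/2)(4.648) = 0.302 V.

0.30 V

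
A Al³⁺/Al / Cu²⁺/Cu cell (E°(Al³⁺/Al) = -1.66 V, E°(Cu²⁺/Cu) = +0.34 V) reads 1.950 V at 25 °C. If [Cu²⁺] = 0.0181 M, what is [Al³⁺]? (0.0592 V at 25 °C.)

0.83 M

From the Nernst equation, log Q = n(E° − E)/0.0592 = 6(2.00 − 1.950)/0.0592 = 5.068, so Q = 1.17 × 10^5.
With Q = [Al³⁺]^2/[Cu²⁺]^3 and the known concentrations, [Al³⁺]^2 in the numerator gives [Al³⁺] = 0.83 M.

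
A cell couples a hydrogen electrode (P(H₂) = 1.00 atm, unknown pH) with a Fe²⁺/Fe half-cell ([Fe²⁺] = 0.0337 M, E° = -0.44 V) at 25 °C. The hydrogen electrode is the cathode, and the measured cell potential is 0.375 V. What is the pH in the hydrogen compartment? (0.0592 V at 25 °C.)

E°_cell = 0.44 V and n = 2.
log Q = n(E° − E)/0.0592 = 2×(0.44 − 0.375)/0.0592 = 2.196.
With Q = [Fe²⁺]·P(H₂) / [H⁺]^2, solving for [H⁺] gives log[H⁺] = -1.834, so pH = 1.83.

pH = 1.83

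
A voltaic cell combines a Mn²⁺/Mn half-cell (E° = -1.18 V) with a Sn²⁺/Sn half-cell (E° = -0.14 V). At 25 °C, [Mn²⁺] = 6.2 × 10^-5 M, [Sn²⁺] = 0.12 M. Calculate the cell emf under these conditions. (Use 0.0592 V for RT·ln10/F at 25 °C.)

1.14 V

The Sn²⁺/Sn couple has the higher reduction potential and acts as the cathode, so E°_cell = -0.14 − (-1.18) = 1.04 V.
Balancing electrons gives n = 2; the reaction quotient is Q = [Mn²⁺]/[Sn²⁺] = 5.17 × 10^-4.
At 25 °C, E = E° − (0.0592/n) log Q = 1.04 − (0.0592/2)(-3.287) = 1.040 + 0.097 = 1.137 V.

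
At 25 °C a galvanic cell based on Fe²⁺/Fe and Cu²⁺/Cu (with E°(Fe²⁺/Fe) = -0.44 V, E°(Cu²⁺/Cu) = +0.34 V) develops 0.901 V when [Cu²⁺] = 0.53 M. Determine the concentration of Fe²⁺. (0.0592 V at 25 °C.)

4.3 × 10^-5 M

From the Nernst equation, log Q = n(E° − E)/0.0592 = 2(0.78 − 0.901)/0.0592 = -4.088, so Q = 8.17 × 10^-5.
With Q = [Fe²⁺]/[Cu²⁺] and the known concentrations, [Fe²⁺] in the numerator gives [Fe²⁺] = 4.3 × 10^-5 M.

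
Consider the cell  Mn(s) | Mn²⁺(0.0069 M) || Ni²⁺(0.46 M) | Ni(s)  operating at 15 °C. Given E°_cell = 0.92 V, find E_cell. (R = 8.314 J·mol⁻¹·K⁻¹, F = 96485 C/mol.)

0.972 V

Balancing electrons gives n = 2; the reaction quotient is Q = [Mn²⁺]/[Ni²⁺] = 0.0150.
E = E° − (RT/nF) ln Q = 0.92 − (8.314×288)/(2×96485) × (-4.200) = 0.920 + 0.052 = 0.972 V.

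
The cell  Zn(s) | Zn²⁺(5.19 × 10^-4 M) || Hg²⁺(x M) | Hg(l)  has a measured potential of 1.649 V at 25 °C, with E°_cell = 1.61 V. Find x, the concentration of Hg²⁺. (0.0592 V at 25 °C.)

0.011 M

From the Nernst equation, log Q = n(E° − E)/0.0592 = 2(1.61 − 1.649)/0.0592 = -1.318, so Q = 0.0481.
With Q = [Zn²⁺]/[Hg²⁺] and the known concentrations, [Hg²⁺] in the denominator gives [Hg²⁺] = 0.011 M.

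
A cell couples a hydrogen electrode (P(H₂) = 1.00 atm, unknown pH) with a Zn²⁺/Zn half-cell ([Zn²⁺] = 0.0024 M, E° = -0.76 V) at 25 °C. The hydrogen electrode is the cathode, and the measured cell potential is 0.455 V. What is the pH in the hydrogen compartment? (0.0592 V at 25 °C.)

E°_cell = 0.76 V and n = 2.
log Q = n(E° − E)/0.0592 = 2×(0.76 − 0.455)/0.0592 = 10.304.
With Q = [Zn²⁺]·P(H₂) / [H⁺]^2, solving for [H⁺] gives log[H⁺] = -6.462, so pH = 6.46.

pH = 6.46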